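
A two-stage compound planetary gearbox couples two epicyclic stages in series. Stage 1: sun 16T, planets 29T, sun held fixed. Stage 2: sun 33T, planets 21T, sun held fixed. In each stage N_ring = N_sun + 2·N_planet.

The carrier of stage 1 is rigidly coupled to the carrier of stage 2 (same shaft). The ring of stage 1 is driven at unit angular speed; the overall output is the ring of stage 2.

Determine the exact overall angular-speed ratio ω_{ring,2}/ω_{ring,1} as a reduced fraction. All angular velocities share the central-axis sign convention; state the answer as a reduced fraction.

Stage 1: N_ring = 16 + 2·29 = 74
Stage 1: 16(ω_s−ω_c) = −74(ω_r−ω_c),  ω_s=0, ω_r=1
Stage 1: 16(0−ω_c) = −74(1−ω_c)  ⇒  90ω_c = 74  ⇒  ω_c = 37/45
  ⇒ ω_c¹/ω_r¹ = 37/45
Stage 2: N_ring = 33 + 2·21 = 75
Stage 2: 33(ω_s−ω_c) = −75(ω_r−ω_c),  ω_s=0, ω_c=1
Stage 2: ω_r = 1 − (33/75)(0−1) = 36/25
  ⇒ ω_r²/ω_c² = 36/25
Coupling ω_c² = ω_c¹ ⇒ overall = 37/45 × 36/25 = 148/125

148/125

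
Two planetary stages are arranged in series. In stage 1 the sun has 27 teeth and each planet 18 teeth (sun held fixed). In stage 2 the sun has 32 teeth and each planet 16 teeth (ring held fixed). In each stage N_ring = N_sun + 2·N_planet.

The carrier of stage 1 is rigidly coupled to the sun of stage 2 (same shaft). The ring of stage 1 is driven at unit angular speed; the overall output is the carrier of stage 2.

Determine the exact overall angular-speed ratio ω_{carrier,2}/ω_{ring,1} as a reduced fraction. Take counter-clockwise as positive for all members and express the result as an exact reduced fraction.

Stage 1: N_ring = 27 + 2·18 = 63
Stage 1: 27(ω_s−ω_c) = −63(ω_r−ω_c),  ω_s=0, ω_r=1
Stage 1: 27(0−ω_c) = −63(1−ω_c)  ⇒  90ω_c = 63  ⇒  ω_c = 7/10
  ⇒ ω_c¹/ω_r¹ = 7/10
Stage 2: N_ring = 32 + 2·16 = 64
Stage 2: 32(ω_s−ω_c) = −64(ω_r−ω_c),  ω_r=0, ω_s=1
Stage 2: 32(1−ω_c) = −64(0−ω_c)  ⇒  96ω_c = 32  ⇒  ω_c = 1/3
  ⇒ ω_c²/ω_s² = 1/3
Coupling ω_s² = ω_c¹ ⇒ overall = 7/10 × 1/3 = 7/30

7/30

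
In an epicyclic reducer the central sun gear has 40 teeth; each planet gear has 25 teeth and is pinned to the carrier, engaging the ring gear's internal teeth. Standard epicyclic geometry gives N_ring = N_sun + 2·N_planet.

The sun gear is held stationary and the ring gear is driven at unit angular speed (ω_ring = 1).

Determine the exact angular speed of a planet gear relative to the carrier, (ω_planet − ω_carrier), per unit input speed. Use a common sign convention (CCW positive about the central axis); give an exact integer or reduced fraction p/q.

N_ring = 40 + 2·25 = 90
40(ω_s−ω_c) = −90(ω_r−ω_c),  ω_s=0, ω_r=1
40(0−ω_c) = −90(1−ω_c)  ⇒  130ω_c = 90  ⇒  ω_c = 9/13
sun–planet: 40·(0−9/13) = −25·(ω_p−ω_c)  ⇒  ω_p−ω_c = −(40/25)·(-9/13) = 72/65

72/65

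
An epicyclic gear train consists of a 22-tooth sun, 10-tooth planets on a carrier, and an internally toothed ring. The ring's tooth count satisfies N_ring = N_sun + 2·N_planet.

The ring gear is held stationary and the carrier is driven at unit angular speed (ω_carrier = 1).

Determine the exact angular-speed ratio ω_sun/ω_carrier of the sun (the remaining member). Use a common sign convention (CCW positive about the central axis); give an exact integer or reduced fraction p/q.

32/11

N_ring = 22 + 2·10 = 42
22(ω_s−ω_c) = −42(ω_r−ω_c),  ω_r=0, ω_c=1
ω_s = 1 − (42/22)(0−1) = 32/11
ω_s/ω_c = 32/11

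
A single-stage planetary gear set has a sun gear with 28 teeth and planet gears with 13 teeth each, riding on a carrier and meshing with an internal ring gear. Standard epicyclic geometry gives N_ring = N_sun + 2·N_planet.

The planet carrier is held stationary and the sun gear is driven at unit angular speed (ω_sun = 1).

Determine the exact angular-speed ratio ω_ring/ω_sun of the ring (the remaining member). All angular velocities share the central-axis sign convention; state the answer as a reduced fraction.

-14/27

N_ring = 28 + 2·13 = 54
28(ω_s−ω_c) = −54(ω_r−ω_c),  ω_c=0, ω_s=1
ω_r = 0 − (28/54)(1−0) = -14/27
ω_r/ω_s = -14/27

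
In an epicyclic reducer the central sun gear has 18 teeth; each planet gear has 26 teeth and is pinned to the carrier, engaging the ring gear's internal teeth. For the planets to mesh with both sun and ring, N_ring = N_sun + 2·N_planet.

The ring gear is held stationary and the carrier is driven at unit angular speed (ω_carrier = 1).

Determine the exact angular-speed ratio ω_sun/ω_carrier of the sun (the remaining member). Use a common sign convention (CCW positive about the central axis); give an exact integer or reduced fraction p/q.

N_ring = 18 + 2·26 = 70
18(ω_s−ω_c) = −70(ω_r−ω_c),  ω_r=0, ω_c=1
ω_s = 1 − (70/18)(0−1) = 44/9
ω_s/ω_c = 44/9

44/9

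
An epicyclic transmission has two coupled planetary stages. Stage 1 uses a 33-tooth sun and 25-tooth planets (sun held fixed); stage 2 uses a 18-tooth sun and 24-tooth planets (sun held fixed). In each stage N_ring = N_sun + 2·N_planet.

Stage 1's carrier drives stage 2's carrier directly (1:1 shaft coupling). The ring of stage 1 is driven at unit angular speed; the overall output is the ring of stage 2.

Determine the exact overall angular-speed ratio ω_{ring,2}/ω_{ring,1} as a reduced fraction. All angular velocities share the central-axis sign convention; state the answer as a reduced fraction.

Stage 1: N_ring = 33 + 2·25 = 83
Stage 1: 33(ω_s−ω_c) = −83(ω_r−ω_c),  ω_s=0, ω_r=1
Stage 1: 33(0−ω_c) = −83(1−ω_c)  ⇒  116ω_c = 83  ⇒  ω_c = 83/116
  ⇒ ω_c¹/ω_r¹ = 83/116
Stage 2: N_ring = 18 + 2·24 = 66
Stage 2: 18(ω_s−ω_c) = −66(ω_r−ω_c),  ω_s=0, ω_c=1
Stage 2: ω_r = 1 − (18/66)(0−1) = 14/11
  ⇒ ω_r²/ω_c² = 14/11
Coupling ω_c² = ω_c¹ ⇒ overall = 83/116 × 14/11 = 581/638

581/638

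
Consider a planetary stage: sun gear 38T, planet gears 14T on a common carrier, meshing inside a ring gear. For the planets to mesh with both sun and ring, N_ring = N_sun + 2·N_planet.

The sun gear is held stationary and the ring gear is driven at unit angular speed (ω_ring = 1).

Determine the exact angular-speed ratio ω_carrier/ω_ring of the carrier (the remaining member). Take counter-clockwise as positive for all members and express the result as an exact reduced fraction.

N_ring = 38 + 2·14 = 66
38(ω_s−ω_c) = −66(ω_r−ω_c),  ω_s=0, ω_r=1
38(0−ω_c) = −66(1−ω_c)  ⇒  104ω_c = 66  ⇒  ω_c = 33/52
ω_c/ω_r = 33/52

33/52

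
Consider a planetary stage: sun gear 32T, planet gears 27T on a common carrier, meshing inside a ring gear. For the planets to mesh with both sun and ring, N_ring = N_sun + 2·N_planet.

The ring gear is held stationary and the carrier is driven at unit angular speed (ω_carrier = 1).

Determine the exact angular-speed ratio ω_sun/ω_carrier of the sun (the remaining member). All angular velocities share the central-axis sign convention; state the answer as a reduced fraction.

59/16

N_ring = 32 + 2·27 = 86
32(ω_s−ω_c) = −86(ω_r−ω_c),  ω_r=0, ω_c=1
ω_s = 1 − (86/32)(0−1) = 59/16
ω_s/ω_c = 59/16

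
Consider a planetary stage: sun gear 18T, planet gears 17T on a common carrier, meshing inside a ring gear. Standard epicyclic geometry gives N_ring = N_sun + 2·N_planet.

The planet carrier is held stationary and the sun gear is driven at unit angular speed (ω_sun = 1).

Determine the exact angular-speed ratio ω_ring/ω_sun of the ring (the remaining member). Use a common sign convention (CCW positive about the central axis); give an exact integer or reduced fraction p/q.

N_ring = 18 + 2·17 = 52
18(ω_s−ω_c) = −52(ω_r−ω_c),  ω_c=0, ω_s=1
ω_r = 0 − (18/52)(1−0) = -9/26
ω_r/ω_s = -9/26

-9/26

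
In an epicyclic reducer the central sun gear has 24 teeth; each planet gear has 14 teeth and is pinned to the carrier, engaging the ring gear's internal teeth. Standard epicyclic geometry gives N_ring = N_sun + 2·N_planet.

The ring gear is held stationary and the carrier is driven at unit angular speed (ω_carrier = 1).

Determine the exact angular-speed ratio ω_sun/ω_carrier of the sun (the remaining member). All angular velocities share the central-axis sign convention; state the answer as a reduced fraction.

N_ring = 24 + 2·14 = 52
24(ω_s−ω_c) = −52(ω_r−ω_c),  ω_r=0, ω_c=1
ω_s = 1 − (52/24)(0−1) = 19/6
ω_s/ω_c = 19/6

19/6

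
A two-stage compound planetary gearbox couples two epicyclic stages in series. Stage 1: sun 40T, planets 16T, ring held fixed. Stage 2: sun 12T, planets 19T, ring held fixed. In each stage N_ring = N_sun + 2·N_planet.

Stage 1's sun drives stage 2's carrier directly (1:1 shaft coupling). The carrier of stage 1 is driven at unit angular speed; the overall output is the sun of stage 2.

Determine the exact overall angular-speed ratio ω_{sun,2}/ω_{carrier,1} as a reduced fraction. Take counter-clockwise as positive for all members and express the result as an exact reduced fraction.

Stage 1: N_ring = 40 + 2·16 = 72
Stage 1: 40(ω_s−ω_c) = −72(ω_r−ω_c),  ω_r=0, ω_c=1
Stage 1: ω_s = 1 − (72/40)(0−1) = 14/5
  ⇒ ω_s¹/ω_c¹ = 14/5
Stage 2: N_ring = 12 + 2·19 = 50
Stage 2: 12(ω_s−ω_c) = −50(ω_r−ω_c),  ω_r=0, ω_c=1
Stage 2: ω_s = 1 − (50/12)(0−1) = 31/6
  ⇒ ω_s²/ω_c² = 31/6
Coupling ω_c² = ω_s¹ ⇒ overall = 14/5 × 31/6 = 217/15

217/15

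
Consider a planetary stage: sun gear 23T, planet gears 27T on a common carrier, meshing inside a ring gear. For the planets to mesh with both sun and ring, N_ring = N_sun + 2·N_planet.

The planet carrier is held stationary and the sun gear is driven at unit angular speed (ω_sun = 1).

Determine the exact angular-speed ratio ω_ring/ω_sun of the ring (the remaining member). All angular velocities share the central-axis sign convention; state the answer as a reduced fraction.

N_ring = 23 + 2·27 = 77
23(ω_s−ω_c) = −77(ω_r−ω_c),  ω_c=0, ω_s=1
ω_r = 0 − (23/77)(1−0) = -23/77
ω_r/ω_s = -23/77

-23/77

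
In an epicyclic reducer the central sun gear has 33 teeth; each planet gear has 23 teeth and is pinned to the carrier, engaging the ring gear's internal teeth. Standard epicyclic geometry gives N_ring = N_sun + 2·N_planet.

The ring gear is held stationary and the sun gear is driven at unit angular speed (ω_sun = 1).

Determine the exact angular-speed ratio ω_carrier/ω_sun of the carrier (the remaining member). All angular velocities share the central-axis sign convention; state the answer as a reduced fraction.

N_ring = 33 + 2·23 = 79
33(ω_s−ω_c) = −79(ω_r−ω_c),  ω_r=0, ω_s=1
33(1−ω_c) = −79(0−ω_c)  ⇒  112ω_c = 33  ⇒  ω_c = 33/112
ω_c/ω_s = 33/112

33/112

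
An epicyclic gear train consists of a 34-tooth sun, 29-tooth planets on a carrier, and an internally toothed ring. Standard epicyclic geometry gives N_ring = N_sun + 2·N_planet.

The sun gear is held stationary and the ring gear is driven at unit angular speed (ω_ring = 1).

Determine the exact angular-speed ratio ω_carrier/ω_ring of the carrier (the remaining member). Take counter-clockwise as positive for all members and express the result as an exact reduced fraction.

N_ring = 34 + 2·29 = 92
34(ω_s−ω_c) = −92(ω_r−ω_c),  ω_s=0, ω_r=1
34(0−ω_c) = −92(1−ω_c)  ⇒  126ω_c = 92  ⇒  ω_c = 46/63
ω_c/ω_r = 46/63

46/63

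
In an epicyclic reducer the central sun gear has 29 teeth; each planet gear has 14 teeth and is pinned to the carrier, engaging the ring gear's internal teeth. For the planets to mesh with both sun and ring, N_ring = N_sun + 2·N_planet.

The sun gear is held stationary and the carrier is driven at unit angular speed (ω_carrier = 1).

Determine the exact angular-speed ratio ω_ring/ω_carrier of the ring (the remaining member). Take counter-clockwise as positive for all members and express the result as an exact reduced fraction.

86/57

N_ring = 29 + 2·14 = 57
29(ω_s−ω_c) = −57(ω_r−ω_c),  ω_s=0, ω_c=1
ω_r = 1 − (29/57)(0−1) = 86/57
ω_r/ω_c = 86/57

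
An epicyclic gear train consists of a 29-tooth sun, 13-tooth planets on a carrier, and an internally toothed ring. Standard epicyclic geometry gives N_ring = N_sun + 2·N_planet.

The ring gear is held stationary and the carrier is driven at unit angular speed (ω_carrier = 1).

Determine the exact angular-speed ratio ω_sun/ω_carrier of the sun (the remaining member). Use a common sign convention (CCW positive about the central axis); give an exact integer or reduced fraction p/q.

84/29

N_ring = 29 + 2·13 = 55
29(ω_s−ω_c) = −55(ω_r−ω_c),  ω_r=0, ω_c=1
ω_s = 1 − (55/29)(0−1) = 84/29
ω_s/ω_c = 84/29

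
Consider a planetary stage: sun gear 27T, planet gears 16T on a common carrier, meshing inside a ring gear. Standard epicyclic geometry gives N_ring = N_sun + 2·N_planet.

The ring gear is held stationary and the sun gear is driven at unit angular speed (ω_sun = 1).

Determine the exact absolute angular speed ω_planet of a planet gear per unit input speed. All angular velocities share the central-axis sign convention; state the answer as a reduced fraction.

N_ring = 27 + 2·16 = 59
27(ω_s−ω_c) = −59(ω_r−ω_c),  ω_r=0, ω_s=1
27(1−ω_c) = −59(0−ω_c)  ⇒  86ω_c = 27  ⇒  ω_c = 27/86
sun–planet: 27·(1−27/86) = −16·(ω_p−ω_c)  ⇒  ω_p−ω_c = −(27/16)·(59/86) = -1593/1376
ω_p = 27/86 − 1593/1376 = -27/32

-27/32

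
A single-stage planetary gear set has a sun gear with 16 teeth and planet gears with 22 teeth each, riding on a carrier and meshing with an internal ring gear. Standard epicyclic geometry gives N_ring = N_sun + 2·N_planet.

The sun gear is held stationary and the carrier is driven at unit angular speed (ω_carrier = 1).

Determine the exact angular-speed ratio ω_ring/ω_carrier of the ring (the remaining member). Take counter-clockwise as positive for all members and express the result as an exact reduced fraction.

19/15

N_ring = 16 + 2·22 = 60
16(ω_s−ω_c) = −60(ω_r−ω_c),  ω_s=0, ω_c=1
ω_r = 1 − (16/60)(0−1) = 19/15
ω_r/ω_c = 19/15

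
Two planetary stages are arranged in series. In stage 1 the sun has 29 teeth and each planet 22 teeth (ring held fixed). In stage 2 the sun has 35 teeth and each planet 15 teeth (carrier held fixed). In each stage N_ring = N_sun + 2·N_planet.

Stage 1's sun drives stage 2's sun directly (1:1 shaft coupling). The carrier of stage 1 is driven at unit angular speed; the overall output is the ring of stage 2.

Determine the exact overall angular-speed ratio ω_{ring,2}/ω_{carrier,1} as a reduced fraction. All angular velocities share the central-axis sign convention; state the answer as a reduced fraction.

Stage 1: N_ring = 29 + 2·22 = 73
Stage 1: 29(ω_s−ω_c) = −73(ω_r−ω_c),  ω_r=0, ω_c=1
Stage 1: ω_s = 1 − (73/29)(0−1) = 102/29
  ⇒ ω_s¹/ω_c¹ = 102/29
Stage 2: N_ring = 35 + 2·15 = 65
Stage 2: 35(ω_s−ω_c) = −65(ω_r−ω_c),  ω_c=0, ω_s=1
Stage 2: ω_r = 0 − (35/65)(1−0) = -7/13
  ⇒ ω_r²/ω_s² = -7/13
Coupling ω_s² = ω_s¹ ⇒ overall = 102/29 × -7/13 = -714/377

-714/377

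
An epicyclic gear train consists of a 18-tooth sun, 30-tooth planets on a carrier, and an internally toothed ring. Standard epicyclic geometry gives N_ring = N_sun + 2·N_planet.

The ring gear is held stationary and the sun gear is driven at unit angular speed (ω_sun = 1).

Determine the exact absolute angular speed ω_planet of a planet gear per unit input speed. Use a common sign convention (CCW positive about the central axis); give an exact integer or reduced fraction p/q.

N_ring = 18 + 2·30 = 78
18(ω_s−ω_c) = −78(ω_r−ω_c),  ω_r=0, ω_s=1
18(1−ω_c) = −78(0−ω_c)  ⇒  96ω_c = 18  ⇒  ω_c = 3/16
sun–planet: 18·(1−3/16) = −30·(ω_p−ω_c)  ⇒  ω_p−ω_c = −(18/30)·(13/16) = -39/80
ω_p = 3/16 − 39/80 = -3/10

-3/10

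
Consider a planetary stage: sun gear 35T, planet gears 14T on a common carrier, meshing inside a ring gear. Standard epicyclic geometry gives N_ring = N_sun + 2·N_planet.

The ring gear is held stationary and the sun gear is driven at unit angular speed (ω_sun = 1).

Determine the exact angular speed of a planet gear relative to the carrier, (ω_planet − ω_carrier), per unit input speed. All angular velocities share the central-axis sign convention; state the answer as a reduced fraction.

N_ring = 35 + 2·14 = 63
35(ω_s−ω_c) = −63(ω_r−ω_c),  ω_r=0, ω_s=1
35(1−ω_c) = −63(0−ω_c)  ⇒  98ω_c = 35  ⇒  ω_c = 5/14
sun–planet: 35·(1−5/14) = −14·(ω_p−ω_c)  ⇒  ω_p−ω_c = −(35/14)·(9/14) = -45/28

-45/28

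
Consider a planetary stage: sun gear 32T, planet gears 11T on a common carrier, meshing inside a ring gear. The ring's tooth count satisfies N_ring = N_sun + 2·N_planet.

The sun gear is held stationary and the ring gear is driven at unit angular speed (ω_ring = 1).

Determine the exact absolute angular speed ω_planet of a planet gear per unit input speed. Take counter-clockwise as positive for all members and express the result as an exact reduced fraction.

27/11

N_ring = 32 + 2·11 = 54
32(ω_s−ω_c) = −54(ω_r−ω_c),  ω_s=0, ω_r=1
32(0−ω_c) = −54(1−ω_c)  ⇒  86ω_c = 54  ⇒  ω_c = 27/43
sun–planet: 32·(0−27/43) = −11·(ω_p−ω_c)  ⇒  ω_p−ω_c = −(32/11)·(-27/43) = 864/473
ω_p = 27/43 + 864/473 = 27/11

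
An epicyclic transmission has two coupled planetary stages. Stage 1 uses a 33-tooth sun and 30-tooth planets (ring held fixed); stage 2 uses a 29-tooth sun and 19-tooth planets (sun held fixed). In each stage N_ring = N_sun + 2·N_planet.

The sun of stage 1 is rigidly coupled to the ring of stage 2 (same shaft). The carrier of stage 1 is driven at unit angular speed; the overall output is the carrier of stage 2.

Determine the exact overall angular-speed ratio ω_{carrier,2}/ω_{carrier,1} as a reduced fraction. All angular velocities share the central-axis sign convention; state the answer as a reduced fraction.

469/176

Stage 1: N_ring = 33 + 2·30 = 93
Stage 1: 33(ω_s−ω_c) = −93(ω_r−ω_c),  ω_r=0, ω_c=1
Stage 1: ω_s = 1 − (93/33)(0−1) = 42/11
  ⇒ ω_s¹/ω_c¹ = 42/11
Stage 2: N_ring = 29 + 2·19 = 67
Stage 2: 29(ω_s−ω_c) = −67(ω_r−ω_c),  ω_s=0, ω_r=1
Stage 2: 29(0−ω_c) = −67(1−ω_c)  ⇒  96ω_c = 67  ⇒  ω_c = 67/96
  ⇒ ω_c²/ω_r² = 67/96
Coupling ω_r² = ω_s¹ ⇒ overall = 42/11 × 67/96 = 469/176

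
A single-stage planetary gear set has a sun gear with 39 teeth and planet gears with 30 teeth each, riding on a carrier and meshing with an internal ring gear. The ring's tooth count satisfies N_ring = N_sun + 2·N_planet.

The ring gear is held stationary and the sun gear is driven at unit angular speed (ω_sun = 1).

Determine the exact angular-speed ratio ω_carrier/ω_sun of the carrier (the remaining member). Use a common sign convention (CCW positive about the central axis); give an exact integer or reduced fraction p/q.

13/46

N_ring = 39 + 2·30 = 99
39(ω_s−ω_c) = −99(ω_r−ω_c),  ω_r=0, ω_s=1
39(1−ω_c) = −99(0−ω_c)  ⇒  138ω_c = 39  ⇒  ω_c = 13/46
ω_c/ω_s = 13/46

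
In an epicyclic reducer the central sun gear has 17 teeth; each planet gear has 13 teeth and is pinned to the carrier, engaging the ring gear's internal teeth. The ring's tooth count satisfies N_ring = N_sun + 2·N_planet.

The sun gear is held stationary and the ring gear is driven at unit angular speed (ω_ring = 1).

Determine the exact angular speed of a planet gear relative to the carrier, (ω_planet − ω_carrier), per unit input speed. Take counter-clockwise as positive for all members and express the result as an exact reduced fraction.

731/780

N_ring = 17 + 2·13 = 43
17(ω_s−ω_c) = −43(ω_r−ω_c),  ω_s=0, ω_r=1
17(0−ω_c) = −43(1−ω_c)  ⇒  60ω_c = 43  ⇒  ω_c = 43/60
sun–planet: 17·(0−43/60) = −13·(ω_p−ω_c)  ⇒  ω_p−ω_c = −(17/13)·(-43/60) = 731/780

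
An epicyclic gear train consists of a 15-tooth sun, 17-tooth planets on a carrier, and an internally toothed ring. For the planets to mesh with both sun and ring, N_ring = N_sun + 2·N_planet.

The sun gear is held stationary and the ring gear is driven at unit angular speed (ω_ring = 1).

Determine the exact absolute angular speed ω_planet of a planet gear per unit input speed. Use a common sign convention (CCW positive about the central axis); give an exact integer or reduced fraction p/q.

49/34

N_ring = 15 + 2·17 = 49
15(ω_s−ω_c) = −49(ω_r−ω_c),  ω_s=0, ω_r=1
15(0−ω_c) = −49(1−ω_c)  ⇒  64ω_c = 49  ⇒  ω_c = 49/64
sun–planet: 15·(0−49/64) = −17·(ω_p−ω_c)  ⇒  ω_p−ω_c = −(15/17)·(-49/64) = 735/1088
ω_p = 49/64 + 735/1088 = 49/34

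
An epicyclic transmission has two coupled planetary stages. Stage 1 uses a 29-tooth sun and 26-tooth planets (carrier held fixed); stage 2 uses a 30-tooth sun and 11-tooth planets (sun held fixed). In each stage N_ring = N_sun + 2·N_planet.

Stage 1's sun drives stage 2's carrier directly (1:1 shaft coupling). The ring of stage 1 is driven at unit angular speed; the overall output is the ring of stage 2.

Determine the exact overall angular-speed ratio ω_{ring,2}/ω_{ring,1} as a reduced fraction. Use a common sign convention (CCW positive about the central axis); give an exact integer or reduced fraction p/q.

-3321/754

Stage 1: N_ring = 29 + 2·26 = 81
Stage 1: 29(ω_s−ω_c) = −81(ω_r−ω_c),  ω_c=0, ω_r=1
Stage 1: ω_s = 0 − (81/29)(1−0) = -81/29
  ⇒ ω_s¹/ω_r¹ = -81/29
Stage 2: N_ring = 30 + 2·11 = 52
Stage 2: 30(ω_s−ω_c) = −52(ω_r−ω_c),  ω_s=0, ω_c=1
Stage 2: ω_r = 1 − (30/52)(0−1) = 41/26
  ⇒ ω_r²/ω_c² = 41/26
Coupling ω_c² = ω_s¹ ⇒ overall = -81/29 × 41/26 = -3321/754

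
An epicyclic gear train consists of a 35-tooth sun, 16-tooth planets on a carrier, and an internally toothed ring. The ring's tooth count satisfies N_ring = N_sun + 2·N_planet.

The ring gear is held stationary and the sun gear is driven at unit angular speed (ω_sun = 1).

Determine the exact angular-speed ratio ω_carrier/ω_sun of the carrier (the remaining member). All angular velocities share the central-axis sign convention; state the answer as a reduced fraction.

35/102

N_ring = 35 + 2·16 = 67
35(ω_s−ω_c) = −67(ω_r−ω_c),  ω_r=0, ω_s=1
35(1−ω_c) = −67(0−ω_c)  ⇒  102ω_c = 35  ⇒  ω_c = 35/102
ω_c/ω_s = 35/102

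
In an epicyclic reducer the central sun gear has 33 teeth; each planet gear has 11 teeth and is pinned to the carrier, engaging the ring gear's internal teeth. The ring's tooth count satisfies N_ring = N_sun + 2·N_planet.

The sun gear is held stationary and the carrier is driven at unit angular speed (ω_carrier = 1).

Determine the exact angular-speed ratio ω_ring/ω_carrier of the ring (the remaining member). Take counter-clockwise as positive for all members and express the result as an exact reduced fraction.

N_ring = 33 + 2·11 = 55
33(ω_s−ω_c) = −55(ω_r−ω_c),  ω_s=0, ω_c=1
ω_r = 1 − (33/55)(0−1) = 8/5
ω_r/ω_c = 8/5

8/5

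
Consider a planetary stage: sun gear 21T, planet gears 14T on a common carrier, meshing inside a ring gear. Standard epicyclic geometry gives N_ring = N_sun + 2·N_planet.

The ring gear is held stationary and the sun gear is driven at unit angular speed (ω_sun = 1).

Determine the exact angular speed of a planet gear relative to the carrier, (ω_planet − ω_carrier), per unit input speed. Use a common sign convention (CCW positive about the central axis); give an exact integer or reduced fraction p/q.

N_ring = 21 + 2·14 = 49
21(ω_s−ω_c) = −49(ω_r−ω_c),  ω_r=0, ω_s=1
21(1−ω_c) = −49(0−ω_c)  ⇒  70ω_c = 21  ⇒  ω_c = 3/10
sun–planet: 21·(1−3/10) = −14·(ω_p−ω_c)  ⇒  ω_p−ω_c = −(21/14)·(7/10) = -21/20

-21/20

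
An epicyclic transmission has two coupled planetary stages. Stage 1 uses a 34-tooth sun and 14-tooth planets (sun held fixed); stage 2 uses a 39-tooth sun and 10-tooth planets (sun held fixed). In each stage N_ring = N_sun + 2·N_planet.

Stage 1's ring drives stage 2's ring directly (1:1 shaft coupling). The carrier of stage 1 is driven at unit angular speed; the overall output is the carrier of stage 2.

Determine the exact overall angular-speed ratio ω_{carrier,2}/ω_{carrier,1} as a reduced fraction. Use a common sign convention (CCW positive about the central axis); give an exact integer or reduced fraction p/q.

Stage 1: N_ring = 34 + 2·14 = 62
Stage 1: 34(ω_s−ω_c) = −62(ω_r−ω_c),  ω_s=0, ω_c=1
Stage 1: ω_r = 1 − (34/62)(0−1) = 48/31
  ⇒ ω_r¹/ω_c¹ = 48/31
Stage 2: N_ring = 39 + 2·10 = 59
Stage 2: 39(ω_s−ω_c) = −59(ω_r−ω_c),  ω_s=0, ω_r=1
Stage 2: 39(0−ω_c) = −59(1−ω_c)  ⇒  98ω_c = 59  ⇒  ω_c = 59/98
  ⇒ ω_c²/ω_r² = 59/98
Coupling ω_r² = ω_r¹ ⇒ overall = 48/31 × 59/98 = 1416/1519

1416/1519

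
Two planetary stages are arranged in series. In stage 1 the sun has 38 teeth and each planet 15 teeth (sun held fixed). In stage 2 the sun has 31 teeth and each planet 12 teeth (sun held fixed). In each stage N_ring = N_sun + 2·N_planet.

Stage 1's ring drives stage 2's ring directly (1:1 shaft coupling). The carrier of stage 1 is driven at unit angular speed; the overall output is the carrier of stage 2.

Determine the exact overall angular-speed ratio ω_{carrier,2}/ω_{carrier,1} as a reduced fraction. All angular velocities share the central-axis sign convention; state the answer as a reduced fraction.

2915/2924

Stage 1: N_ring = 38 + 2·15 = 68
Stage 1: 38(ω_s−ω_c) = −68(ω_r−ω_c),  ω_s=0, ω_c=1
Stage 1: ω_r = 1 − (38/68)(0−1) = 53/34
  ⇒ ω_r¹/ω_c¹ = 53/34
Stage 2: N_ring = 31 + 2·12 = 55
Stage 2: 31(ω_s−ω_c) = −55(ω_r−ω_c),  ω_s=0, ω_r=1
Stage 2: 31(0−ω_c) = −55(1−ω_c)  ⇒  86ω_c = 55  ⇒  ω_c = 55/86
  ⇒ ω_c²/ω_r² = 55/86
Coupling ω_r² = ω_r¹ ⇒ overall = 53/34 × 55/86 = 2915/2924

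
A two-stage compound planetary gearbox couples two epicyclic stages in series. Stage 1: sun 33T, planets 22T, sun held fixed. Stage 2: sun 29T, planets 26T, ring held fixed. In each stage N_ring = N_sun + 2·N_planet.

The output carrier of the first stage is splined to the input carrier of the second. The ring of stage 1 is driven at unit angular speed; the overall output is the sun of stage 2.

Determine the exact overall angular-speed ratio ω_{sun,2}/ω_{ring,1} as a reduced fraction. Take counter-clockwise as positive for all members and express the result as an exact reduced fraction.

Stage 1: N_ring = 33 + 2·22 = 77
Stage 1: 33(ω_s−ω_c) = −77(ω_r−ω_c),  ω_s=0, ω_r=1
Stage 1: 33(0−ω_c) = −77(1−ω_c)  ⇒  110ω_c = 77  ⇒  ω_c = 7/10
  ⇒ ω_c¹/ω_r¹ = 7/10
Stage 2: N_ring = 29 + 2·26 = 81
Stage 2: 29(ω_s−ω_c) = −81(ω_r−ω_c),  ω_r=0, ω_c=1
Stage 2: ω_s = 1 − (81/29)(0−1) = 110/29
  ⇒ ω_s²/ω_c² = 110/29
Coupling ω_c² = ω_c¹ ⇒ overall = 7/10 × 110/29 = 77/29

77/29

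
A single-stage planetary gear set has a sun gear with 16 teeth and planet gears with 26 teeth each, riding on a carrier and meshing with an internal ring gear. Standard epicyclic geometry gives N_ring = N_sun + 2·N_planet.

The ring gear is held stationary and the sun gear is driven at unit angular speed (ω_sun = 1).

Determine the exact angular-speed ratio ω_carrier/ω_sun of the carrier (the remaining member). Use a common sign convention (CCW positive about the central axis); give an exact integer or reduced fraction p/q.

N_ring = 16 + 2·26 = 68
16(ω_s−ω_c) = −68(ω_r−ω_c),  ω_r=0, ω_s=1
16(1−ω_c) = −68(0−ω_c)  ⇒  84ω_c = 16  ⇒  ω_c = 4/21
ω_c/ω_s = 4/21

4/21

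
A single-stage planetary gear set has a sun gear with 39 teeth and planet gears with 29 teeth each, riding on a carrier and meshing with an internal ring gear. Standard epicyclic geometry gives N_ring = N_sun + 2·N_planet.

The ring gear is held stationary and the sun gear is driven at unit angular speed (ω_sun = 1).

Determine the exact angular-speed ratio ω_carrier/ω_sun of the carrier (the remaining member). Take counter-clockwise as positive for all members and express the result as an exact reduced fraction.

39/136

N_ring = 39 + 2·29 = 97
39(ω_s−ω_c) = −97(ω_r−ω_c),  ω_r=0, ω_s=1
39(1−ω_c) = −97(0−ω_c)  ⇒  136ω_c = 39  ⇒  ω_c = 39/136
ω_c/ω_s = 39/136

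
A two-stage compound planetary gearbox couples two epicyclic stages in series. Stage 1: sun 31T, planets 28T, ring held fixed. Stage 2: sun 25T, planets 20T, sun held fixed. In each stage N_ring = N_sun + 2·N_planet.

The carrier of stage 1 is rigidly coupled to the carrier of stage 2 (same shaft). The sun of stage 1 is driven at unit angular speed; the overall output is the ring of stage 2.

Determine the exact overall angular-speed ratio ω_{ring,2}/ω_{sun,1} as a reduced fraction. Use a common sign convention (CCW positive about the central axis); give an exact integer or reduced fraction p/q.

Stage 1: N_ring = 31 + 2·28 = 87
Stage 1: 31(ω_s−ω_c) = −87(ω_r−ω_c),  ω_r=0, ω_s=1
Stage 1: 31(1−ω_c) = −87(0−ω_c)  ⇒  118ω_c = 31  ⇒  ω_c = 31/118
  ⇒ ω_c¹/ω_s¹ = 31/118
Stage 2: N_ring = 25 + 2·20 = 65
Stage 2: 25(ω_s−ω_c) = −65(ω_r−ω_c),  ω_s=0, ω_c=1
Stage 2: ω_r = 1 − (25/65)(0−1) = 18/13
  ⇒ ω_r²/ω_c² = 18/13
Coupling ω_c² = ω_c¹ ⇒ overall = 31/118 × 18/13 = 279/767

279/767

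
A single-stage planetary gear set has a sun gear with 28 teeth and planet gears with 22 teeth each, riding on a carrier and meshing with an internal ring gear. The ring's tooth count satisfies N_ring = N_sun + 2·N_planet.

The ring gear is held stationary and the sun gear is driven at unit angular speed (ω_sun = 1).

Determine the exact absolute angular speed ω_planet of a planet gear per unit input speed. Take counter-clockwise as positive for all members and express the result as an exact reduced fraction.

N_ring = 28 + 2·22 = 72
28(ω_s−ω_c) = −72(ω_r−ω_c),  ω_r=0, ω_s=1
28(1−ω_c) = −72(0−ω_c)  ⇒  100ω_c = 28  ⇒  ω_c = 7/25
sun–planet: 28·(1−7/25) = −22·(ω_p−ω_c)  ⇒  ω_p−ω_c = −(28/22)·(18/25) = -252/275
ω_p = 7/25 − 252/275 = -7/11

-7/11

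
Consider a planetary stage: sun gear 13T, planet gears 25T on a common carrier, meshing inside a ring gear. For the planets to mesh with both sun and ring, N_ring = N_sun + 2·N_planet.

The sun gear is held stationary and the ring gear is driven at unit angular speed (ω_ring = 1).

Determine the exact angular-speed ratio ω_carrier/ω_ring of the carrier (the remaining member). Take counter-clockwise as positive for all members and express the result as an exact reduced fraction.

63/76

N_ring = 13 + 2·25 = 63
13(ω_s−ω_c) = −63(ω_r−ω_c),  ω_s=0, ω_r=1
13(0−ω_c) = −63(1−ω_c)  ⇒  76ω_c = 63  ⇒  ω_c = 63/76
ω_c/ω_r = 63/76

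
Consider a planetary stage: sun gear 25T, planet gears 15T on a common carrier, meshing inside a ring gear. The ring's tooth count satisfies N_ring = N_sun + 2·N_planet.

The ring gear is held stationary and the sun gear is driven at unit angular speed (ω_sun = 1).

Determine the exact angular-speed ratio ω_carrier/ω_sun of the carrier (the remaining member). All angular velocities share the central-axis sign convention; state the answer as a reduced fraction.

N_ring = 25 + 2·15 = 55
25(ω_s−ω_c) = −55(ω_r−ω_c),  ω_r=0, ω_s=1
25(1−ω_c) = −55(0−ω_c)  ⇒  80ω_c = 25  ⇒  ω_c = 5/16
ω_c/ω_s = 5/16

5/16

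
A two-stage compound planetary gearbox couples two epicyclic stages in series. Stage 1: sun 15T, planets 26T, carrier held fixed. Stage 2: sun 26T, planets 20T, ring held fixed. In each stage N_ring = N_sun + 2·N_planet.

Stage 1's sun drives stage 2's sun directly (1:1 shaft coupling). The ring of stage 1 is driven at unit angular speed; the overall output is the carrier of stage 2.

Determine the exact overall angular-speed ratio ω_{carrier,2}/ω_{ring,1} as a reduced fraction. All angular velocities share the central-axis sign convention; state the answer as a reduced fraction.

-871/690

Stage 1: N_ring = 15 + 2·26 = 67
Stage 1: 15(ω_s−ω_c) = −67(ω_r−ω_c),  ω_c=0, ω_r=1
Stage 1: ω_s = 0 − (67/15)(1−0) = -67/15
  ⇒ ω_s¹/ω_r¹ = -67/15
Stage 2: N_ring = 26 + 2·20 = 66
Stage 2: 26(ω_s−ω_c) = −66(ω_r−ω_c),  ω_r=0, ω_s=1
Stage 2: 26(1−ω_c) = −66(0−ω_c)  ⇒  92ω_c = 26  ⇒  ω_c = 13/46
  ⇒ ω_c²/ω_s² = 13/46
Coupling ω_s² = ω_s¹ ⇒ overall = -67/15 × 13/46 = -871/690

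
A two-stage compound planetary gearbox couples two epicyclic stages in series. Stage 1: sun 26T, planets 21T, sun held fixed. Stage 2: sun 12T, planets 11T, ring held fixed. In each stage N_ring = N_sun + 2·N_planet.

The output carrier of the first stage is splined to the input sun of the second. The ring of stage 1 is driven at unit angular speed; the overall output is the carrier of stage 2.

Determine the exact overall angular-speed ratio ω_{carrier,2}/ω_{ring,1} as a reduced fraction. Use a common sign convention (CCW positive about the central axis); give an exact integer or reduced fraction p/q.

Stage 1: N_ring = 26 + 2·21 = 68
Stage 1: 26(ω_s−ω_c) = −68(ω_r−ω_c),  ω_s=0, ω_r=1
Stage 1: 26(0−ω_c) = −68(1−ω_c)  ⇒  94ω_c = 68  ⇒  ω_c = 34/47
  ⇒ ω_c¹/ω_r¹ = 34/47
Stage 2: N_ring = 12 + 2·11 = 34
Stage 2: 12(ω_s−ω_c) = −34(ω_r−ω_c),  ω_r=0, ω_s=1
Stage 2: 12(1−ω_c) = −34(0−ω_c)  ⇒  46ω_c = 12  ⇒  ω_c = 6/23
  ⇒ ω_c²/ω_s² = 6/23
Coupling ω_s² = ω_c¹ ⇒ overall = 34/47 × 6/23 = 204/1081

204/1081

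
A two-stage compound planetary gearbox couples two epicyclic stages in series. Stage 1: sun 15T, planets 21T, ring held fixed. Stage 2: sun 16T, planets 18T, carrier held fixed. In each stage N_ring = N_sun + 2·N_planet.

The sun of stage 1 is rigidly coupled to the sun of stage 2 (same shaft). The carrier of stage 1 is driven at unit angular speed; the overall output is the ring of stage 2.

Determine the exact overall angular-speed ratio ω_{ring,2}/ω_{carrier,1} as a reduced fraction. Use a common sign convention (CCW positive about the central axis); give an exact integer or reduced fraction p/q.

Stage 1: N_ring = 15 + 2·21 = 57
Stage 1: 15(ω_s−ω_c) = −57(ω_r−ω_c),  ω_r=0, ω_c=1
Stage 1: ω_s = 1 − (57/15)(0−1) = 24/5
  ⇒ ω_s¹/ω_c¹ = 24/5
Stage 2: N_ring = 16 + 2·18 = 52
Stage 2: 16(ω_s−ω_c) = −52(ω_r−ω_c),  ω_c=0, ω_s=1
Stage 2: ω_r = 0 − (16/52)(1−0) = -4/13
  ⇒ ω_r²/ω_s² = -4/13
Coupling ω_s² = ω_s¹ ⇒ overall = 24/5 × -4/13 = -96/65

-96/65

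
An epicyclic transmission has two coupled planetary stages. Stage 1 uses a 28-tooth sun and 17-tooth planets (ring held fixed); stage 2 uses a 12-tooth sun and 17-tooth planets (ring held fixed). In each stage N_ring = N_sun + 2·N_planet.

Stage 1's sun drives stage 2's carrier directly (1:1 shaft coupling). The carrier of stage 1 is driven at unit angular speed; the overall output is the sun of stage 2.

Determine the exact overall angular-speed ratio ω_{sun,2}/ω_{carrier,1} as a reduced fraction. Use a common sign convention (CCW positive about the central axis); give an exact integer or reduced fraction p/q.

Stage 1: N_ring = 28 + 2·17 = 62
Stage 1: 28(ω_s−ω_c) = −62(ω_r−ω_c),  ω_r=0, ω_c=1
Stage 1: ω_s = 1 − (62/28)(0−1) = 45/14
  ⇒ ω_s¹/ω_c¹ = 45/14
Stage 2: N_ring = 12 + 2·17 = 46
Stage 2: 12(ω_s−ω_c) = −46(ω_r−ω_c),  ω_r=0, ω_c=1
Stage 2: ω_s = 1 − (46/12)(0−1) = 29/6
  ⇒ ω_s²/ω_c² = 29/6
Coupling ω_c² = ω_s¹ ⇒ overall = 45/14 × 29/6 = 435/28

435/28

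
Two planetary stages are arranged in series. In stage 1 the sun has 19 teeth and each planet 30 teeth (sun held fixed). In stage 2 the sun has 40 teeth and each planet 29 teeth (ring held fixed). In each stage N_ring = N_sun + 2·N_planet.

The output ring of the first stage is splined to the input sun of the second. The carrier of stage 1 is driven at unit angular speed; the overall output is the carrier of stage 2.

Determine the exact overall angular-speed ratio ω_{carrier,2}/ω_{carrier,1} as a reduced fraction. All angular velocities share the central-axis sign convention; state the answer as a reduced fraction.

1960/5451

Stage 1: N_ring = 19 + 2·30 = 79
Stage 1: 19(ω_s−ω_c) = −79(ω_r−ω_c),  ω_s=0, ω_c=1
Stage 1: ω_r = 1 − (19/79)(0−1) = 98/79
  ⇒ ω_r¹/ω_c¹ = 98/79
Stage 2: N_ring = 40 + 2·29 = 98
Stage 2: 40(ω_s−ω_c) = −98(ω_r−ω_c),  ω_r=0, ω_s=1
Stage 2: 40(1−ω_c) = −98(0−ω_c)  ⇒  138ω_c = 40  ⇒  ω_c = 20/69
  ⇒ ω_c²/ω_s² = 20/69
Coupling ω_s² = ω_r¹ ⇒ overall = 98/79 × 20/69 = 1960/5451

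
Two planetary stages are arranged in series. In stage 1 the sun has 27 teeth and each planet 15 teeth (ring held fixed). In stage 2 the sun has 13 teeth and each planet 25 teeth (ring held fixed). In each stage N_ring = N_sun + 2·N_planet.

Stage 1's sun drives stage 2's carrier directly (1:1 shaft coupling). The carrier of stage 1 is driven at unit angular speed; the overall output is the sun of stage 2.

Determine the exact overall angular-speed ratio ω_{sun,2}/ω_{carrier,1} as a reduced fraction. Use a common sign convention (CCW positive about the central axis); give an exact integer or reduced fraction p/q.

2128/117

Stage 1: N_ring = 27 + 2·15 = 57
Stage 1: 27(ω_s−ω_c) = −57(ω_r−ω_c),  ω_r=0, ω_c=1
Stage 1: ω_s = 1 − (57/27)(0−1) = 28/9
  ⇒ ω_s¹/ω_c¹ = 28/9
Stage 2: N_ring = 13 + 2·25 = 63
Stage 2: 13(ω_s−ω_c) = −63(ω_r−ω_c),  ω_r=0, ω_c=1
Stage 2: ω_s = 1 − (63/13)(0−1) = 76/13
  ⇒ ω_s²/ω_c² = 76/13
Coupling ω_c² = ω_s¹ ⇒ overall = 28/9 × 76/13 = 2128/117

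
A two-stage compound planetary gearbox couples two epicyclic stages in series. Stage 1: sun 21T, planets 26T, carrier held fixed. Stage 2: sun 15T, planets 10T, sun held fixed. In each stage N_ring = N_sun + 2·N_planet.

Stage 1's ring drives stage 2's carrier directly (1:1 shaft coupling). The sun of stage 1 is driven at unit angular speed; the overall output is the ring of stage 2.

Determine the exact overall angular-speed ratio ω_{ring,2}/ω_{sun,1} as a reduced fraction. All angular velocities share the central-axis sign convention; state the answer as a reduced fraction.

-30/73

Stage 1: N_ring = 21 + 2·26 = 73
Stage 1: 21(ω_s−ω_c) = −73(ω_r−ω_c),  ω_c=0, ω_s=1
Stage 1: ω_r = 0 − (21/73)(1−0) = -21/73
  ⇒ ω_r¹/ω_s¹ = -21/73
Stage 2: N_ring = 15 + 2·10 = 35
Stage 2: 15(ω_s−ω_c) = −35(ω_r−ω_c),  ω_s=0, ω_c=1
Stage 2: ω_r = 1 − (15/35)(0−1) = 10/7
  ⇒ ω_r²/ω_c² = 10/7
Coupling ω_c² = ω_r¹ ⇒ overall = -21/73 × 10/7 = -30/73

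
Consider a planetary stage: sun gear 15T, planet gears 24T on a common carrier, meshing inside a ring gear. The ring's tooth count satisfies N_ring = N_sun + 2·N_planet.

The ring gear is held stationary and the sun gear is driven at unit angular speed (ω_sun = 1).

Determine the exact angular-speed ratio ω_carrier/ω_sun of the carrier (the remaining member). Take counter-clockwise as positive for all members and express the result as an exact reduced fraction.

5/26

N_ring = 15 + 2·24 = 63
15(ω_s−ω_c) = −63(ω_r−ω_c),  ω_r=0, ω_s=1
15(1−ω_c) = −63(0−ω_c)  ⇒  78ω_c = 15  ⇒  ω_c = 5/26
ω_c/ω_s = 5/26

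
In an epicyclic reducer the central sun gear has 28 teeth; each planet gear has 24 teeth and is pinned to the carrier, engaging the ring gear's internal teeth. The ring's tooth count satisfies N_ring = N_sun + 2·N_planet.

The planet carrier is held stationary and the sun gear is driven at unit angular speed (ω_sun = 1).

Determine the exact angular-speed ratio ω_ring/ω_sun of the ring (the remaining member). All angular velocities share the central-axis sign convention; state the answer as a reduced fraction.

-7/19

N_ring = 28 + 2·24 = 76
28(ω_s−ω_c) = −76(ω_r−ω_c),  ω_c=0, ω_s=1
ω_r = 0 − (28/76)(1−0) = -7/19
ω_r/ω_s = -7/19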